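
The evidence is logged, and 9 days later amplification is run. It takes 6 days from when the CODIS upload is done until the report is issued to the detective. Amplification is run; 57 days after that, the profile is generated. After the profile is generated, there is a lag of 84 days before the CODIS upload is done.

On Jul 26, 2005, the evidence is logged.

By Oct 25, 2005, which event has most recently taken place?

The profile is generated

The evidence is logged: Jul 26, 2005.
Amplification is run: Jul 26, 2005 + 9 days = Aug 4, 2005.
The profile is generated: Aug 4, 2005 + 57 days = Sep 30, 2005.
The CODIS upload is done: Sep 30, 2005 + 84 days = Dec 23, 2005.
The report is issued to the detective: Dec 23, 2005 + 6 days = Dec 29, 2005.
Oct 25, 2005 falls between when the profile is generated (Sep 30, 2005) and when the CODIS upload is done (Dec 23, 2005).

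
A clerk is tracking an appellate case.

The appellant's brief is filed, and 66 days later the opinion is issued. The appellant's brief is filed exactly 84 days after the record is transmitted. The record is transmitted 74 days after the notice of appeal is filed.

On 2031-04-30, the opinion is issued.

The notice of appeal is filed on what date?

2030-09-18

The opinion is issued: Apr 30, 2031.
The appellant's brief is filed: Apr 30, 2031 − 66 days = Feb 23, 2031.
The record is transmitted: Feb 23, 2031 − 84 days = Dec 1, 2030.
The notice of appeal is filed: Dec 1, 2030 − 74 days = Sep 18, 2030.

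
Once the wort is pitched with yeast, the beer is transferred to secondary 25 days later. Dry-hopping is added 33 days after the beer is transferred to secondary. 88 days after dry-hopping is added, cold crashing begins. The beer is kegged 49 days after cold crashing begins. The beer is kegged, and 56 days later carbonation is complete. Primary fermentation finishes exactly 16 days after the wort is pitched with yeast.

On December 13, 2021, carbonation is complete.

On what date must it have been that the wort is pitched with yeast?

Carbonation is complete: Dec 13, 2021.
The beer is kegged: Dec 13, 2021 − 56 days = Oct 18, 2021.
Cold crashing begins: Oct 18, 2021 − 49 days = Aug 30, 2021.
Dry-hopping is added: Aug 30, 2021 − 88 days = Jun 3, 2021.
The beer is transferred to secondary: Jun 3, 2021 − 33 days = May 1, 2021.
The wort is pitched with yeast: May 1, 2021 − 25 days = Apr 6, 2021.

April 6, 2021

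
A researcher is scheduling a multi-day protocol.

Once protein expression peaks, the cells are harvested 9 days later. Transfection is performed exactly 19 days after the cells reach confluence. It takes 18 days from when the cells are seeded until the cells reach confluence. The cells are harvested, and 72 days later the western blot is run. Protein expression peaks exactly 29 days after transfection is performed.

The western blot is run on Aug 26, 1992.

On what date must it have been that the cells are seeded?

Apr 1, 1992

The western blot is run: Aug 26, 1992.
The cells are harvested: Aug 26, 1992 − 72 days = Jun 15, 1992.
Protein expression peaks: Jun 15, 1992 − 9 days = Jun 6, 1992.
Transfection is performed: Jun 6, 1992 − 29 days = May 8, 1992.
The cells reach confluence: May 8, 1992 − 19 days = Apr 19, 1992.
The cells are seeded: Apr 19, 1992 − 18 days = Apr 1, 1992.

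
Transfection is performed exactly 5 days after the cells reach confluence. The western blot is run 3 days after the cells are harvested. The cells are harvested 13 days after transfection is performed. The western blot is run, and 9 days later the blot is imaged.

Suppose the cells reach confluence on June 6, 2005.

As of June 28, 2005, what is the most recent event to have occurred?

The western blot is run

The cells reach confluence: Jun 6, 2005.
Transfection is performed: Jun 6, 2005 + 5 days = Jun 11, 2005.
The cells are harvested: Jun 11, 2005 + 13 days = Jun 24, 2005.
The western blot is run: Jun 24, 2005 + 3 days = Jun 27, 2005.
The blot is imaged: Jun 27, 2005 + 9 days = Jul 6, 2005.
Jun 28, 2005 falls between when the western blot is run (Jun 27, 2005) and when the blot is imaged (Jul 6, 2005).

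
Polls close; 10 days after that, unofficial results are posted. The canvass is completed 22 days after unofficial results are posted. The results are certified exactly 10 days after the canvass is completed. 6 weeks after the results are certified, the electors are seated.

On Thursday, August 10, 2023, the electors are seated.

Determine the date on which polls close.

The electors are seated: Aug 10, 2023.
The results are certified: Aug 10, 2023 − 6 weeks = Jun 29, 2023.
The canvass is completed: Jun 29, 2023 − 10 days = Jun 19, 2023.
Unofficial results are posted: Jun 19, 2023 − 22 days = May 28, 2023.
Polls close: May 28, 2023 − 10 days = May 18, 2023.

Thursday, May 18, 2023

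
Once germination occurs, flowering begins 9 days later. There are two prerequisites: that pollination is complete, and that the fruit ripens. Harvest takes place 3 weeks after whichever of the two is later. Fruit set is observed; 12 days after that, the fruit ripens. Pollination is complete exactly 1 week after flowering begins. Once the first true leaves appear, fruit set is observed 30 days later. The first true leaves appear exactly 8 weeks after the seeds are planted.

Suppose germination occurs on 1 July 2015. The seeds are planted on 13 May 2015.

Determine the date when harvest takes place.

Germination occurs: Jul 1, 2015.
Flowering begins: Jul 1, 2015 + 9 days = Jul 10, 2015.
Pollination is complete: Jul 10, 2015 + 1 week = Jul 17, 2015.
The seeds are planted: May 13, 2015.
The first true leaves appear: May 13, 2015 + 8 weeks = Jul 8, 2015.
Fruit set is observed: Jul 8, 2015 + 30 days = Aug 7, 2015.
The fruit ripens: Aug 7, 2015 + 12 days = Aug 19, 2015.
Both prerequisites met — pollination is complete (Jul 17, 2015), the fruit ripens (Aug 19, 2015); the later is Aug 19, 2015.
Harvest takes place: Aug 19, 2015 + 3 weeks = Sep 9, 2015.

9 September 2015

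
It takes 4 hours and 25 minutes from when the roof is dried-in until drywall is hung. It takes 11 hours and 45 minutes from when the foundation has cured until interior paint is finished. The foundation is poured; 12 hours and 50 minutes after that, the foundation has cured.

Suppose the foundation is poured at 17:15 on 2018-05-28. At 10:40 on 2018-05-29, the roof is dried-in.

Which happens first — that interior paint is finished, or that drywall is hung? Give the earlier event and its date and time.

Drywall is hung — 15:05 on 2018-05-29

The foundation is poured: 17:15 May 28, 2018.
The foundation has cured: 17:15 May 28, 2018 + 12h50m = 06:05 May 29, 2018.
Interior paint is finished: 06:05 May 29, 2018 + 11h45m = 17:50 May 29, 2018.
The roof is dried-in: 10:40 May 29, 2018.
Drywall is hung: 10:40 May 29, 2018 + 4h25m = 15:05 May 29, 2018.
Comparing: interior paint is finished at 17:50 May 29, 2018 vs drywall is hung at 15:05 May 29, 2018. Earlier: drywall is hung.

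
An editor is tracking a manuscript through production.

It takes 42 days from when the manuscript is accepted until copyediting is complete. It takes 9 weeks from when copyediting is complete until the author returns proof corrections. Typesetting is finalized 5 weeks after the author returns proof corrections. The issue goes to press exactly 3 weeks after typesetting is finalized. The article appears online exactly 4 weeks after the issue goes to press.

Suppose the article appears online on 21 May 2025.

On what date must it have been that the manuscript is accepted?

The article appears online: May 21, 2025.
The issue goes to press: May 21, 2025 − 4 weeks = Apr 23, 2025.
Typesetting is finalized: Apr 23, 2025 − 3 weeks = Apr 2, 2025.
The author returns proof corrections: Apr 2, 2025 − 5 weeks = Feb 26, 2025.
Copyediting is complete: Feb 26, 2025 − 9 weeks = Dec 25, 2024.
The manuscript is accepted: Dec 25, 2024 − 42 days = Nov 13, 2024.

13 November 2024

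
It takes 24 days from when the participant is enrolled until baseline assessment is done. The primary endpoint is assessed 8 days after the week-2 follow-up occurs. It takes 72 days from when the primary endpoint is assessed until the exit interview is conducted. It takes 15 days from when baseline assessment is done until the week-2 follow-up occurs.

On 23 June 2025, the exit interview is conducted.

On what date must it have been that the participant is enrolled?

24 February 2025

The exit interview is conducted: Jun 23, 2025.
The primary endpoint is assessed: Jun 23, 2025 − 72 days = Apr 12, 2025.
The week-2 follow-up occurs: Apr 12, 2025 − 8 days = Apr 4, 2025.
Baseline assessment is done: Apr 4, 2025 − 15 days = Mar 20, 2025.
The participant is enrolled: Mar 20, 2025 − 24 days = Feb 24, 2025.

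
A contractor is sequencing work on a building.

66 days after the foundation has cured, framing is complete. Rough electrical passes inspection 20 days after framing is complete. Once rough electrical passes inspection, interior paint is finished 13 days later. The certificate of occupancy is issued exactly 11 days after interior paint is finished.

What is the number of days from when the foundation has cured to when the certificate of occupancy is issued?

Causal path: the foundation has cured → framing is complete → rough electrical passes inspection → interior paint is finished → the certificate of occupancy is issued.
Total delay along the path: 66 + 20 + 13 + 11 = 110 days.

110 days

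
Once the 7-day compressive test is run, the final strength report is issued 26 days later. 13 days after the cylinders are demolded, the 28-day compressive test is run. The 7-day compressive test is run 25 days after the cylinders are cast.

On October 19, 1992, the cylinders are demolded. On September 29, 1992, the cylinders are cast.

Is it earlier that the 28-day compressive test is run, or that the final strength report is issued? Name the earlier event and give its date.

The cylinders are demolded: Oct 19, 1992.
The 28-day compressive test is run: Oct 19, 1992 + 13 days = Nov 1, 1992.
The cylinders are cast: Sep 29, 1992.
The 7-day compressive test is run: Sep 29, 1992 + 25 days = Oct 24, 1992.
The final strength report is issued: Oct 24, 1992 + 26 days = Nov 19, 1992.
Comparing: the 28-day compressive test is run on Nov 1, 1992 vs the final strength report is issued on Nov 19, 1992. Earlier: the 28-day compressive test is run.

The 28-day compressive test is run — November 1, 1992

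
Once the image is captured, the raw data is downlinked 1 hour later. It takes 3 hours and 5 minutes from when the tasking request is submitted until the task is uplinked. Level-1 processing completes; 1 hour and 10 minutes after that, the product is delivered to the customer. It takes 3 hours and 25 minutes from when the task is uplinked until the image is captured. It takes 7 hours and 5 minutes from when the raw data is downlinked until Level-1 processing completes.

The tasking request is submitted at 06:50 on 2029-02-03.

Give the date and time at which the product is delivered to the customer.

22:35 on 2029-02-03

The tasking request is submitted: 06:50 Feb 3, 2029.
The task is uplinked: 06:50 Feb 3, 2029 + 3h05m = 09:55 Feb 3, 2029.
The image is captured: 09:55 Feb 3, 2029 + 3h25m = 13:20 Feb 3, 2029.
The raw data is downlinked: 13:20 Feb 3, 2029 + 1h = 14:20 Feb 3, 2029.
Level-1 processing completes: 14:20 Feb 3, 2029 + 7h05m = 21:25 Feb 3, 2029.
The product is delivered to the customer: 21:25 Feb 3, 2029 + 1h10m = 22:35 Feb 3, 2029.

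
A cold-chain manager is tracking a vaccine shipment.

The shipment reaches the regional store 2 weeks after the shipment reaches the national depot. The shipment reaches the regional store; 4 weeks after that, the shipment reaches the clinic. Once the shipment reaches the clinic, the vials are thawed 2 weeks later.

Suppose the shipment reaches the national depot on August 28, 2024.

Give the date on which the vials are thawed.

The shipment reaches the national depot: Aug 28, 2024.
The shipment reaches the regional store: Aug 28, 2024 + 2 weeks = Sep 11, 2024.
The shipment reaches the clinic: Sep 11, 2024 + 4 weeks = Oct 9, 2024.
The vials are thawed: Oct 9, 2024 + 2 weeks = Oct 23, 2024.

October 23, 2024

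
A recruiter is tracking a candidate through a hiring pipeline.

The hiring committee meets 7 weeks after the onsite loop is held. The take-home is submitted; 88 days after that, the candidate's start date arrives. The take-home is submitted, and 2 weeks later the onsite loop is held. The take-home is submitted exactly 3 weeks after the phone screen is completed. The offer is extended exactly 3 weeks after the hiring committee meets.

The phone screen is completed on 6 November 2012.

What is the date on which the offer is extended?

19 February 2013

The phone screen is completed: Nov 6, 2012.
The take-home is submitted: Nov 6, 2012 + 3 weeks = Nov 27, 2012.
The onsite loop is held: Nov 27, 2012 + 2 weeks = Dec 11, 2012.
The hiring committee meets: Dec 11, 2012 + 7 weeks = Jan 29, 2013.
The offer is extended: Jan 29, 2013 + 3 weeks = Feb 19, 2013.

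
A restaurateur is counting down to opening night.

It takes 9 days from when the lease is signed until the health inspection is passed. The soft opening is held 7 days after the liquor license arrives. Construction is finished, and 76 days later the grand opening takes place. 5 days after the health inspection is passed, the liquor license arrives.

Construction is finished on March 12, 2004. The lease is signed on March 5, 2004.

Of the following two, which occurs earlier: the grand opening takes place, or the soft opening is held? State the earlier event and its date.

The soft opening is held — March 26, 2004

Construction is finished: Mar 12, 2004.
The grand opening takes place: Mar 12, 2004 + 76 days = May 27, 2004.
The lease is signed: Mar 5, 2004.
The health inspection is passed: Mar 5, 2004 + 9 days = Mar 14, 2004.
The liquor license arrives: Mar 14, 2004 + 5 days = Mar 19, 2004.
The soft opening is held: Mar 19, 2004 + 7 days = Mar 26, 2004.
Comparing: the grand opening takes place on May 27, 2004 vs the soft opening is held on Mar 26, 2004. Earlier: the soft opening is held.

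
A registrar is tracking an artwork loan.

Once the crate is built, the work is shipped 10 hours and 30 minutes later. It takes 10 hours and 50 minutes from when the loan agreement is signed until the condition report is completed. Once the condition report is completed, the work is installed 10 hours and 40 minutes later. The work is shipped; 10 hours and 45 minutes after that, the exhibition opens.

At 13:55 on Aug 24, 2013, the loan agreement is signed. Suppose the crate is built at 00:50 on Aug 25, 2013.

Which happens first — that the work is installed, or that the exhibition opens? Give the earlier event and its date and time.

The work is installed — 11:25 on Aug 25, 2013

The loan agreement is signed: 13:55 Aug 24, 2013.
The condition report is completed: 13:55 Aug 24, 2013 + 10h50m = 00:45 Aug 25, 2013.
The work is installed: 00:45 Aug 25, 2013 + 10h40m = 11:25 Aug 25, 2013.
The crate is built: 00:50 Aug 25, 2013.
The work is shipped: 00:50 Aug 25, 2013 + 10h30m = 11:20 Aug 25, 2013.
The exhibition opens: 11:20 Aug 25, 2013 + 10h45m = 22:05 Aug 25, 2013.
Comparing: the work is installed at 11:25 Aug 25, 2013 vs the exhibition opens at 22:05 Aug 25, 2013. Earlier: the work is installed.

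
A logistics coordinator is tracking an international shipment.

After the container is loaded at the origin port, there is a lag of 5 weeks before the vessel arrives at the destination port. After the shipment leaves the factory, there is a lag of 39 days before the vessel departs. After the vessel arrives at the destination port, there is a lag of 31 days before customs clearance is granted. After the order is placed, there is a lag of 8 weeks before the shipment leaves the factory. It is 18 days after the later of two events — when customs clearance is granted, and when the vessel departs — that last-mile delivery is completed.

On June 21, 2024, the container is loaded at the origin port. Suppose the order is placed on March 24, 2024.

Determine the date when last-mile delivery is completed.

The container is loaded at the origin port: Jun 21, 2024.
The vessel arrives at the destination port: Jun 21, 2024 + 5 weeks = Jul 26, 2024.
Customs clearance is granted: Jul 26, 2024 + 31 days = Aug 26, 2024.
The order is placed: Mar 24, 2024.
The shipment leaves the factory: Mar 24, 2024 + 8 weeks = May 19, 2024.
The vessel departs: May 19, 2024 + 39 days = Jun 27, 2024.
Both prerequisites met — customs clearance is granted (Aug 26, 2024), the vessel departs (Jun 27, 2024); the later is Aug 26, 2024.
Last-mile delivery is completed: Aug 26, 2024 + 18 days = Sep 13, 2024.

September 13, 2024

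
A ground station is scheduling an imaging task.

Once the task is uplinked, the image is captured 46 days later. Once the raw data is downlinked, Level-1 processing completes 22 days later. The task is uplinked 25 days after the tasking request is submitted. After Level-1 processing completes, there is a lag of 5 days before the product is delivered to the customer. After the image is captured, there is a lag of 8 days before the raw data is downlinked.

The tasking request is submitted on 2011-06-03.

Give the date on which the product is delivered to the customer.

The tasking request is submitted: Jun 3, 2011.
The task is uplinked: Jun 3, 2011 + 25 days = Jun 28, 2011.
The image is captured: Jun 28, 2011 + 46 days = Aug 13, 2011.
The raw data is downlinked: Aug 13, 2011 + 8 days = Aug 21, 2011.
Level-1 processing completes: Aug 21, 2011 + 22 days = Sep 12, 2011.
The product is delivered to the customer: Sep 12, 2011 + 5 days = Sep 17, 2011.

2011-09-17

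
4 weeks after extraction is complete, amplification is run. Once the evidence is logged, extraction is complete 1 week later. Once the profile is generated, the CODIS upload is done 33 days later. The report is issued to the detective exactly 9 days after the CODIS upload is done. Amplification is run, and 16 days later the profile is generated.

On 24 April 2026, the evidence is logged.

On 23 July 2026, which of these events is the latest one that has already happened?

The CODIS upload is done

The evidence is logged: Apr 24, 2026.
Extraction is complete: Apr 24, 2026 + 1 week = May 1, 2026.
Amplification is run: May 1, 2026 + 4 weeks = May 29, 2026.
The profile is generated: May 29, 2026 + 16 days = Jun 14, 2026.
The CODIS upload is done: Jun 14, 2026 + 33 days = Jul 17, 2026.
The report is issued to the detective: Jul 17, 2026 + 9 days = Jul 26, 2026.
Jul 23, 2026 falls between when the CODIS upload is done (Jul 17, 2026) and when the report is issued to the detective (Jul 26, 2026).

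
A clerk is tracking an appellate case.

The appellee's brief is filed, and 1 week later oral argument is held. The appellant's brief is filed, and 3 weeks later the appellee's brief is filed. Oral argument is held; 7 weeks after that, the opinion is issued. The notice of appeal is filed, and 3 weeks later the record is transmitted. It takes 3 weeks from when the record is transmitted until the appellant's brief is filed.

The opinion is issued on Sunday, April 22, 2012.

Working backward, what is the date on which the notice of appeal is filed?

Sunday, December 25, 2011

The opinion is issued: Apr 22, 2012.
Oral argument is held: Apr 22, 2012 − 7 weeks = Mar 4, 2012.
The appellee's brief is filed: Mar 4, 2012 − 1 week = Feb 26, 2012.
The appellant's brief is filed: Feb 26, 2012 − 3 weeks = Feb 5, 2012.
The record is transmitted: Feb 5, 2012 − 3 weeks = Jan 15, 2012.
The notice of appeal is filed: Jan 15, 2012 − 3 weeks = Dec 25, 2011.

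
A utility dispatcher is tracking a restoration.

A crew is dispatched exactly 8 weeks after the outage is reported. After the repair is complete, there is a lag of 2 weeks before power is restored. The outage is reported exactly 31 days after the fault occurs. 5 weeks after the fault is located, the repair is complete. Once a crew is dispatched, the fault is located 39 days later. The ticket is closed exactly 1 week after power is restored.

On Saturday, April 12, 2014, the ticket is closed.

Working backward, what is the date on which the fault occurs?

Saturday, October 12, 2013

The ticket is closed: Apr 12, 2014.
Power is restored: Apr 12, 2014 − 1 week = Apr 5, 2014.
The repair is complete: Apr 5, 2014 − 2 weeks = Mar 22, 2014.
The fault is located: Mar 22, 2014 − 5 weeks = Feb 15, 2014.
A crew is dispatched: Feb 15, 2014 − 39 days = Jan 7, 2014.
The outage is reported: Jan 7, 2014 − 8 weeks = Nov 12, 2013.
The fault occurs: Nov 12, 2013 − 31 days = Oct 12, 2013.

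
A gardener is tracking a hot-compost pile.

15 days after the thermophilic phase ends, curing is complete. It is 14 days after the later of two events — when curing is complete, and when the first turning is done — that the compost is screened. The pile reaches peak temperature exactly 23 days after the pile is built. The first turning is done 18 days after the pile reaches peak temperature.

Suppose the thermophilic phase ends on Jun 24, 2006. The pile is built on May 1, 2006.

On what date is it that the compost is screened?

The thermophilic phase ends: Jun 24, 2006.
Curing is complete: Jun 24, 2006 + 15 days = Jul 9, 2006.
The pile is built: May 1, 2006.
The pile reaches peak temperature: May 1, 2006 + 23 days = May 24, 2006.
The first turning is done: May 24, 2006 + 18 days = Jun 11, 2006.
Both prerequisites met — curing is complete (Jul 9, 2006), the first turning is done (Jun 11, 2006); the later is Jul 9, 2006.
The compost is screened: Jul 9, 2006 + 14 days = Jul 23, 2006.

Jul 23, 2006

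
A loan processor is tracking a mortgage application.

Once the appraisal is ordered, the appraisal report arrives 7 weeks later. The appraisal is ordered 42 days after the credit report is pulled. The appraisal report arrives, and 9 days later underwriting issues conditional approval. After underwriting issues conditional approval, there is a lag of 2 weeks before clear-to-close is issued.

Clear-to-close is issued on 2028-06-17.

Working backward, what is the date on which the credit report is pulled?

Clear-to-close is issued: Jun 17, 2028.
Underwriting issues conditional approval: Jun 17, 2028 − 2 weeks = Jun 3, 2028.
The appraisal report arrives: Jun 3, 2028 − 9 days = May 25, 2028.
The appraisal is ordered: May 25, 2028 − 7 weeks = Apr 6, 2028.
The credit report is pulled: Apr 6, 2028 − 42 days = Feb 24, 2028.

2028-02-24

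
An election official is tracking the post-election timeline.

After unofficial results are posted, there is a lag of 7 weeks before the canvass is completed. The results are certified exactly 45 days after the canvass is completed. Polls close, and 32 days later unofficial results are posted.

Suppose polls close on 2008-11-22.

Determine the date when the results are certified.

2009-03-28

Polls close: Nov 22, 2008.
Unofficial results are posted: Nov 22, 2008 + 32 days = Dec 24, 2008.
The canvass is completed: Dec 24, 2008 + 7 weeks = Feb 11, 2009.
The results are certified: Feb 11, 2009 + 45 days = Mar 28, 2009.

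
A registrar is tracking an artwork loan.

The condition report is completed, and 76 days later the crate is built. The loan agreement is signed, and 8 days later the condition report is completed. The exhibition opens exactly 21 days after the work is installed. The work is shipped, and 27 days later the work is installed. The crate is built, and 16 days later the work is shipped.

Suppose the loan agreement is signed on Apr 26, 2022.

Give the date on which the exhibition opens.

Sep 21, 2022

The loan agreement is signed: Apr 26, 2022.
The condition report is completed: Apr 26, 2022 + 8 days = May 4, 2022.
The crate is built: May 4, 2022 + 76 days = Jul 19, 2022.
The work is shipped: Jul 19, 2022 + 16 days = Aug 4, 2022.
The work is installed: Aug 4, 2022 + 27 days = Aug 31, 2022.
The exhibition opens: Aug 31, 2022 + 21 days = Sep 21, 2022.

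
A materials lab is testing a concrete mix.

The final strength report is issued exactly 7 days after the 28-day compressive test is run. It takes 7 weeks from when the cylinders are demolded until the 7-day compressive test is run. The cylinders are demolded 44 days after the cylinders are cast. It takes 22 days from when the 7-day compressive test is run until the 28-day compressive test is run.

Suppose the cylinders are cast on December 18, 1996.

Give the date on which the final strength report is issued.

April 19, 1997

The cylinders are cast: Dec 18, 1996.
The cylinders are demolded: Dec 18, 1996 + 44 days = Jan 31, 1997.
The 7-day compressive test is run: Jan 31, 1997 + 7 weeks = Mar 21, 1997.
The 28-day compressive test is run: Mar 21, 1997 + 22 days = Apr 12, 1997.
The final strength report is issued: Apr 12, 1997 + 7 days = Apr 19, 1997.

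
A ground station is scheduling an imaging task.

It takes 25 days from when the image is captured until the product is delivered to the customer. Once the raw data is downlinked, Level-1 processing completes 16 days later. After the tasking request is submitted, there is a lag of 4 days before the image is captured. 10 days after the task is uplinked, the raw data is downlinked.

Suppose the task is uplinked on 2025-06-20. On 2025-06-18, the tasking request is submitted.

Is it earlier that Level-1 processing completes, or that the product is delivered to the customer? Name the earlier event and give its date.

The task is uplinked: Jun 20, 2025.
The raw data is downlinked: Jun 20, 2025 + 10 days = Jun 30, 2025.
Level-1 processing completes: Jun 30, 2025 + 16 days = Jul 16, 2025.
The tasking request is submitted: Jun 18, 2025.
The image is captured: Jun 18, 2025 + 4 days = Jun 22, 2025.
The product is delivered to the customer: Jun 22, 2025 + 25 days = Jul 17, 2025.
Comparing: Level-1 processing completes on Jul 16, 2025 vs the product is delivered to the customer on Jul 17, 2025. Earlier: Level-1 processing completes.

Level-1 processing completes — 2025-07-16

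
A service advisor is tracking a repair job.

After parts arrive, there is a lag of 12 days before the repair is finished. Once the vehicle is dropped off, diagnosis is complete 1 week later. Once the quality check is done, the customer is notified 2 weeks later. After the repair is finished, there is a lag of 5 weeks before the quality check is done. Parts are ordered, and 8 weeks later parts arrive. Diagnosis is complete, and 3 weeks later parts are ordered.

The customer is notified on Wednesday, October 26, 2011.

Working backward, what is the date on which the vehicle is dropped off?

The customer is notified: Oct 26, 2011.
The quality check is done: Oct 26, 2011 − 2 weeks = Oct 12, 2011.
The repair is finished: Oct 12, 2011 − 5 weeks = Sep 7, 2011.
Parts arrive: Sep 7, 2011 − 12 days = Aug 26, 2011.
Parts are ordered: Aug 26, 2011 − 8 weeks = Jul 1, 2011.
Diagnosis is complete: Jul 1, 2011 − 3 weeks = Jun 10, 2011.
The vehicle is dropped off: Jun 10, 2011 − 1 week = Jun 3, 2011.

Friday, June 3, 2011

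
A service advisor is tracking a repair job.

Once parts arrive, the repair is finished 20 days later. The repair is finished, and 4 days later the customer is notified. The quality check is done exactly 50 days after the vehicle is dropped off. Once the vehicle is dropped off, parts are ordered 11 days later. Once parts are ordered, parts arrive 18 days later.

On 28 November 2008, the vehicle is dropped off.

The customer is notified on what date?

20 January 2009

The vehicle is dropped off: Nov 28, 2008.
Parts are ordered: Nov 28, 2008 + 11 days = Dec 9, 2008.
Parts arrive: Dec 9, 2008 + 18 days = Dec 27, 2008.
The repair is finished: Dec 27, 2008 + 20 days = Jan 16, 2009.
The customer is notified: Jan 16, 2009 + 4 days = Jan 20, 2009.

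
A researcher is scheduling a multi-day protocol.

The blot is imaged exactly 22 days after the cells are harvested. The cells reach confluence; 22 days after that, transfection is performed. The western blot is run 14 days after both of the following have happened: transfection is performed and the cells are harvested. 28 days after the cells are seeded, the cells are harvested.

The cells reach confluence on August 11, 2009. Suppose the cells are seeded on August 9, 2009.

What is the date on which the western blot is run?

September 20, 2009

The cells reach confluence: Aug 11, 2009.
Transfection is performed: Aug 11, 2009 + 22 days = Sep 2, 2009.
The cells are seeded: Aug 9, 2009.
The cells are harvested: Aug 9, 2009 + 28 days = Sep 6, 2009.
Both prerequisites met — transfection is performed (Sep 2, 2009), the cells are harvested (Sep 6, 2009); the later is Sep 6, 2009.
The western blot is run: Sep 6, 2009 + 14 days = Sep 20, 2009.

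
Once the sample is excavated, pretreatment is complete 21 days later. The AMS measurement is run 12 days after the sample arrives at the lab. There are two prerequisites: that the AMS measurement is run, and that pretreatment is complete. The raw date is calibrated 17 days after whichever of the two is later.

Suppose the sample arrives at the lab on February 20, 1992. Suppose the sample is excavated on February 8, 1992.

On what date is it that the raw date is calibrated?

The sample arrives at the lab: Feb 20, 1992.
The AMS measurement is run: Feb 20, 1992 + 12 days = Mar 3, 1992.
The sample is excavated: Feb 8, 1992.
Pretreatment is complete: Feb 8, 1992 + 21 days = Feb 29, 1992.
Both prerequisites met — the AMS measurement is run (Mar 3, 1992), pretreatment is complete (Feb 29, 1992); the later is Mar 3, 1992.
The raw date is calibrated: Mar 3, 1992 + 17 days = Mar 20, 1992.

March 20, 1992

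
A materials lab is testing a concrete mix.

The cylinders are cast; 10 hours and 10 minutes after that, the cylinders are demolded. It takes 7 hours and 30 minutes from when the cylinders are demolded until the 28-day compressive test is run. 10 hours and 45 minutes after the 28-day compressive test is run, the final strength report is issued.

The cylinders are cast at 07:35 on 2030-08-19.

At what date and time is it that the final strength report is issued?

12:00 on 2030-08-20

The cylinders are cast: 07:35 Aug 19, 2030.
The cylinders are demolded: 07:35 Aug 19, 2030 + 10h10m = 17:45 Aug 19, 2030.
The 28-day compressive test is run: 17:45 Aug 19, 2030 + 7h30m = 01:15 Aug 20, 2030.
The final strength report is issued: 01:15 Aug 20, 2030 + 10h45m = 12:00 Aug 20, 2030.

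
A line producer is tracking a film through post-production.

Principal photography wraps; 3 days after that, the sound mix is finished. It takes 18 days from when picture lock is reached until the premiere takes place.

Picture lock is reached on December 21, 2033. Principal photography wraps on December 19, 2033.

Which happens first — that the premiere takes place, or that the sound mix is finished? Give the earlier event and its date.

Picture lock is reached: Dec 21, 2033.
The premiere takes place: Dec 21, 2033 + 18 days = Jan 8, 2034.
Principal photography wraps: Dec 19, 2033.
The sound mix is finished: Dec 19, 2033 + 3 days = Dec 22, 2033.
Comparing: the premiere takes place on Jan 8, 2034 vs the sound mix is finished on Dec 22, 2033. Earlier: the sound mix is finished.

The sound mix is finished — December 22, 2033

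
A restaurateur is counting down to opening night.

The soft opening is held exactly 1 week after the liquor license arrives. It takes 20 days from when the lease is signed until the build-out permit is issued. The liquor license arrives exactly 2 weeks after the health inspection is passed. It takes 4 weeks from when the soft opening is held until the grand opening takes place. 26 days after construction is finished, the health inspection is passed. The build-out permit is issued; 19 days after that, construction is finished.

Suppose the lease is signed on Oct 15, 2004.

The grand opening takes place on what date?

The lease is signed: Oct 15, 2004.
The build-out permit is issued: Oct 15, 2004 + 20 days = Nov 4, 2004.
Construction is finished: Nov 4, 2004 + 19 days = Nov 23, 2004.
The health inspection is passed: Nov 23, 2004 + 26 days = Dec 19, 2004.
The liquor license arrives: Dec 19, 2004 + 2 weeks = Jan 2, 2005.
The soft opening is held: Jan 2, 2005 + 1 week = Jan 9, 2005.
The grand opening takes place: Jan 9, 2005 + 4 weeks = Feb 6, 2005.

Feb 6, 2005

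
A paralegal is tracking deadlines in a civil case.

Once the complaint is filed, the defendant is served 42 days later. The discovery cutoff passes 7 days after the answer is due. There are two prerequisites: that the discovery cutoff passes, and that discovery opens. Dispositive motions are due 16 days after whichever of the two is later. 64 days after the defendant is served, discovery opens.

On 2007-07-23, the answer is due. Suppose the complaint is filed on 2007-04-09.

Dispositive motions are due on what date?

The answer is due: Jul 23, 2007.
The discovery cutoff passes: Jul 23, 2007 + 7 days = Jul 30, 2007.
The complaint is filed: Apr 9, 2007.
The defendant is served: Apr 9, 2007 + 42 days = May 21, 2007.
Discovery opens: May 21, 2007 + 64 days = Jul 24, 2007.
Both prerequisites met — the discovery cutoff passes (Jul 30, 2007), discovery opens (Jul 24, 2007); the later is Jul 30, 2007.
Dispositive motions are due: Jul 30, 2007 + 16 days = Aug 15, 2007.

2007-08-15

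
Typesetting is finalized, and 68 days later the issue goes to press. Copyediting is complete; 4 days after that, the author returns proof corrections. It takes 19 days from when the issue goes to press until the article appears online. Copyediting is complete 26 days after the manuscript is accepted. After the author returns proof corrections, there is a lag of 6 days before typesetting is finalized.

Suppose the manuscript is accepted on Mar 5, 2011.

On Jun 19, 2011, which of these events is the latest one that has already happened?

The manuscript is accepted: Mar 5, 2011.
Copyediting is complete: Mar 5, 2011 + 26 days = Mar 31, 2011.
The author returns proof corrections: Mar 31, 2011 + 4 days = Apr 4, 2011.
Typesetting is finalized: Apr 4, 2011 + 6 days = Apr 10, 2011.
The issue goes to press: Apr 10, 2011 + 68 days = Jun 17, 2011.
The article appears online: Jun 17, 2011 + 19 days = Jul 6, 2011.
Jun 19, 2011 falls between when the issue goes to press (Jun 17, 2011) and when the article appears online (Jul 6, 2011).

The issue goes to press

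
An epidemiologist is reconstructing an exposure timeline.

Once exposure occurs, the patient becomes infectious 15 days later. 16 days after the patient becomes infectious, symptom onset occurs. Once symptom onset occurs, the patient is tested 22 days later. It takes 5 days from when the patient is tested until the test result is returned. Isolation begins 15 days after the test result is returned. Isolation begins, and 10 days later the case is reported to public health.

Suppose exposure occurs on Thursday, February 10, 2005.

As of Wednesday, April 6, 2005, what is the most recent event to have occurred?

The patient is tested

Exposure occurs: Feb 10, 2005.
The patient becomes infectious: Feb 10, 2005 + 15 days = Feb 25, 2005.
Symptom onset occurs: Feb 25, 2005 + 16 days = Mar 13, 2005.
The patient is tested: Mar 13, 2005 + 22 days = Apr 4, 2005.
The test result is returned: Apr 4, 2005 + 5 days = Apr 9, 2005.
Isolation begins: Apr 9, 2005 + 15 days = Apr 24, 2005.
The case is reported to public health: Apr 24, 2005 + 10 days = May 4, 2005.
Apr 6, 2005 falls between when the patient is tested (Apr 4, 2005) and when the test result is returned (Apr 9, 2005).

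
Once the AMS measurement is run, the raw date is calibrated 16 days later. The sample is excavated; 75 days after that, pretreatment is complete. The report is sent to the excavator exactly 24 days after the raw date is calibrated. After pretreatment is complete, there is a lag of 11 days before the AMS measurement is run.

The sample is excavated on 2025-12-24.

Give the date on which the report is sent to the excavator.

2026-04-29

The sample is excavated: Dec 24, 2025.
Pretreatment is complete: Dec 24, 2025 + 75 days = Mar 9, 2026.
The AMS measurement is run: Mar 9, 2026 + 11 days = Mar 20, 2026.
The raw date is calibrated: Mar 20, 2026 + 16 days = Apr 5, 2026.
The report is sent to the excavator: Apr 5, 2026 + 24 days = Apr 29, 2026.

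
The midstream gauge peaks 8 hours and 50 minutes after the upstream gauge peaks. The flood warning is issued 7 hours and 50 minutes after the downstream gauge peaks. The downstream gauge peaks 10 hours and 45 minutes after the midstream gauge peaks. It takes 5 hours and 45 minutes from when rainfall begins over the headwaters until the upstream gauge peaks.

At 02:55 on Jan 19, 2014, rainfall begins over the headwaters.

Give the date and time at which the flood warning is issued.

Rainfall begins over the headwaters: 02:55 Jan 19, 2014.
The upstream gauge peaks: 02:55 Jan 19, 2014 + 5h45m = 08:40 Jan 19, 2014.
The midstream gauge peaks: 08:40 Jan 19, 2014 + 8h50m = 17:30 Jan 19, 2014.
The downstream gauge peaks: 17:30 Jan 19, 2014 + 10h45m = 04:15 Jan 20, 2014.
The flood warning is issued: 04:15 Jan 20, 2014 + 7h50m = 12:05 Jan 20, 2014.

12:05 on Jan 20, 2014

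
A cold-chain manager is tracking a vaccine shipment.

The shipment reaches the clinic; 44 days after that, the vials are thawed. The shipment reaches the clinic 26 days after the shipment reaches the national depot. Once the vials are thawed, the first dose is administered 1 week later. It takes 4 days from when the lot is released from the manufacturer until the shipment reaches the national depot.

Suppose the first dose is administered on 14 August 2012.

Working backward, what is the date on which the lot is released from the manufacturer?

The first dose is administered: Aug 14, 2012.
The vials are thawed: Aug 14, 2012 − 1 week = Aug 7, 2012.
The shipment reaches the clinic: Aug 7, 2012 − 44 days = Jun 24, 2012.
The shipment reaches the national depot: Jun 24, 2012 − 26 days = May 29, 2012.
The lot is released from the manufacturer: May 29, 2012 − 4 days = May 25, 2012.

25 May 2012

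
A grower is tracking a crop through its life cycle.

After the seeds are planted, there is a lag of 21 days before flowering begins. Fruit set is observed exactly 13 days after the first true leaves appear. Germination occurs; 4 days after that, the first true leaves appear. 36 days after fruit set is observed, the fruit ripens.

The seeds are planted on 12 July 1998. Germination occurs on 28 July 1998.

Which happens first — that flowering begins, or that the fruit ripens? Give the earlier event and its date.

Flowering begins — 2 August 1998

The seeds are planted: Jul 12, 1998.
Flowering begins: Jul 12, 1998 + 21 days = Aug 2, 1998.
Germination occurs: Jul 28, 1998.
The first true leaves appear: Jul 28, 1998 + 4 days = Aug 1, 1998.
Fruit set is observed: Aug 1, 1998 + 13 days = Aug 14, 1998.
The fruit ripens: Aug 14, 1998 + 36 days = Sep 19, 1998.
Comparing: flowering begins on Aug 2, 1998 vs the fruit ripens on Sep 19, 1998. Earlier: flowering begins.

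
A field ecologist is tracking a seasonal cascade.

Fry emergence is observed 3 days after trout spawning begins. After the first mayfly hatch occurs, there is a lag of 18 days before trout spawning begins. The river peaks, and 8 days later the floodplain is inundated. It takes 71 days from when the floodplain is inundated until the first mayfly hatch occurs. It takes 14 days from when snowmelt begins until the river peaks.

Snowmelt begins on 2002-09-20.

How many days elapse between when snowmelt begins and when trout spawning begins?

Causal path: snowmelt begins → the river peaks → the floodplain is inundated → the first mayfly hatch occurs → trout spawning begins.
Total delay along the path: 14 + 8 + 71 + 18 = 111 days.

111 days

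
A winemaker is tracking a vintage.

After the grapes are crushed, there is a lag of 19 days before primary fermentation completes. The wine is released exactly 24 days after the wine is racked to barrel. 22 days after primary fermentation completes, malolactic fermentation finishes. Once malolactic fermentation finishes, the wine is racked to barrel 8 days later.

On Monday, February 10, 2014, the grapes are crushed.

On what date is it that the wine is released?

Thursday, April 24, 2014

The grapes are crushed: Feb 10, 2014.
Primary fermentation completes: Feb 10, 2014 + 19 days = Mar 1, 2014.
Malolactic fermentation finishes: Mar 1, 2014 + 22 days = Mar 23, 2014.
The wine is racked to barrel: Mar 23, 2014 + 8 days = Mar 31, 2014.
The wine is released: Mar 31, 2014 + 24 days = Apr 24, 2014.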